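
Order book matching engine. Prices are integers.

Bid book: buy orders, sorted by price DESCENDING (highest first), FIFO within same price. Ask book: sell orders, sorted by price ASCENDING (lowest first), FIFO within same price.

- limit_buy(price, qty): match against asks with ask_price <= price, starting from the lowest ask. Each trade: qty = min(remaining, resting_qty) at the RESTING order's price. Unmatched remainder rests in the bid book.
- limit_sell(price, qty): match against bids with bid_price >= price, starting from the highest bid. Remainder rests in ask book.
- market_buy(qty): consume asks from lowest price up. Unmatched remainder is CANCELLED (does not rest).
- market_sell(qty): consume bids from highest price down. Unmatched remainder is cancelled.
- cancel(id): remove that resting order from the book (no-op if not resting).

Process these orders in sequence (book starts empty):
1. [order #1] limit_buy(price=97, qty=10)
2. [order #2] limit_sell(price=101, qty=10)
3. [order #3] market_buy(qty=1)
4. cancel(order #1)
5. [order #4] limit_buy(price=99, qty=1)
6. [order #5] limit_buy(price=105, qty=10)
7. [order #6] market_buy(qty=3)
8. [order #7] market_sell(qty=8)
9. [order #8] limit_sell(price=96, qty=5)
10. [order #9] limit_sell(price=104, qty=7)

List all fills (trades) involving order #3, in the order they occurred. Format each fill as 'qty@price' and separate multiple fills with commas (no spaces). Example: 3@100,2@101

After op 1 [order #1] limit_buy(price=97, qty=10): fills=none; bids=[#1:10@97] asks=[-]
After op 2 [order #2] limit_sell(price=101, qty=10): fills=none; bids=[#1:10@97] asks=[#2:10@101]
After op 3 [order #3] market_buy(qty=1): fills=#3x#2:1@101; bids=[#1:10@97] asks=[#2:9@101]
After op 4 cancel(order #1): fills=none; bids=[-] asks=[#2:9@101]
After op 5 [order #4] limit_buy(price=99, qty=1): fills=none; bids=[#4:1@99] asks=[#2:9@101]
After op 6 [order #5] limit_buy(price=105, qty=10): fills=#5x#2:9@101; bids=[#5:1@105 #4:1@99] asks=[-]
After op 7 [order #6] market_buy(qty=3): fills=none; bids=[#5:1@105 #4:1@99] asks=[-]
After op 8 [order #7] market_sell(qty=8): fills=#5x#7:1@105 #4x#7:1@99; bids=[-] asks=[-]
After op 9 [order #8] limit_sell(price=96, qty=5): fills=none; bids=[-] asks=[#8:5@96]
After op 10 [order #9] limit_sell(price=104, qty=7): fills=none; bids=[-] asks=[#8:5@96 #9:7@104]

Answer: 1@101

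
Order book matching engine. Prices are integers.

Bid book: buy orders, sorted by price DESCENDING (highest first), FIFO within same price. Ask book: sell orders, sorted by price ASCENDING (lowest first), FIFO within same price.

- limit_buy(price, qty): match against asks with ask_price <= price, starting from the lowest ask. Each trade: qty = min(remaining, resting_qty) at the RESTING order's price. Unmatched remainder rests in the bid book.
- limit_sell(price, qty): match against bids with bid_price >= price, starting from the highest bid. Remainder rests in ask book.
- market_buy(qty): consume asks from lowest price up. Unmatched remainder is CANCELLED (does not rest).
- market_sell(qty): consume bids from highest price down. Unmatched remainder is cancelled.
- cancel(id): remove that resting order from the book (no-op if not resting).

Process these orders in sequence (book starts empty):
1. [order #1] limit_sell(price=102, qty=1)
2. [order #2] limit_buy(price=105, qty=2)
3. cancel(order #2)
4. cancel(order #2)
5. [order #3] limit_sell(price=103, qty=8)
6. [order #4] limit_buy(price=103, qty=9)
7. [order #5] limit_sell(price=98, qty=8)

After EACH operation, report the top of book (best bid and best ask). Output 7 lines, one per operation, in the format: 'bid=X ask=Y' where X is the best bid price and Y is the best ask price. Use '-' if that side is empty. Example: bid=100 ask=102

Answer: bid=- ask=102
bid=105 ask=-
bid=- ask=-
bid=- ask=-
bid=- ask=103
bid=103 ask=-
bid=- ask=98

Derivation:
After op 1 [order #1] limit_sell(price=102, qty=1): fills=none; bids=[-] asks=[#1:1@102]
After op 2 [order #2] limit_buy(price=105, qty=2): fills=#2x#1:1@102; bids=[#2:1@105] asks=[-]
After op 3 cancel(order #2): fills=none; bids=[-] asks=[-]
After op 4 cancel(order #2): fills=none; bids=[-] asks=[-]
After op 5 [order #3] limit_sell(price=103, qty=8): fills=none; bids=[-] asks=[#3:8@103]
After op 6 [order #4] limit_buy(price=103, qty=9): fills=#4x#3:8@103; bids=[#4:1@103] asks=[-]
After op 7 [order #5] limit_sell(price=98, qty=8): fills=#4x#5:1@103; bids=[-] asks=[#5:7@98]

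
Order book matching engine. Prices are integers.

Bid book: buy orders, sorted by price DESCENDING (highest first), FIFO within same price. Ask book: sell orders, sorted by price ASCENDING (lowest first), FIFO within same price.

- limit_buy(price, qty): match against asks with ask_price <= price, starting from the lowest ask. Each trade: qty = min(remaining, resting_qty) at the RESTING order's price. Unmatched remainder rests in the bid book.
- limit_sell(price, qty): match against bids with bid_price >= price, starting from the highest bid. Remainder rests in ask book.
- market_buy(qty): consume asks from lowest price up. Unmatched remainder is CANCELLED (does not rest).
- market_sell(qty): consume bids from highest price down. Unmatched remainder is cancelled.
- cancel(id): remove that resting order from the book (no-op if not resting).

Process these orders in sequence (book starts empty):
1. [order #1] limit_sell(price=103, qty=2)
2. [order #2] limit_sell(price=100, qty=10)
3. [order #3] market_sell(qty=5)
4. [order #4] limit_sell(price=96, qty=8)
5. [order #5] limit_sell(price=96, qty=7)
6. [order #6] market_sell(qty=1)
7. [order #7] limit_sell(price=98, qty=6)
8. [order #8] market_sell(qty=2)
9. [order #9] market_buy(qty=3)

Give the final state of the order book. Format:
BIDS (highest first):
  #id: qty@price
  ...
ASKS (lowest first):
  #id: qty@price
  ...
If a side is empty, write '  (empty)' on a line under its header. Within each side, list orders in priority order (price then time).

Answer: BIDS (highest first):
  (empty)
ASKS (lowest first):
  #4: 5@96
  #5: 7@96
  #7: 6@98
  #2: 10@100
  #1: 2@103

Derivation:
After op 1 [order #1] limit_sell(price=103, qty=2): fills=none; bids=[-] asks=[#1:2@103]
After op 2 [order #2] limit_sell(price=100, qty=10): fills=none; bids=[-] asks=[#2:10@100 #1:2@103]
After op 3 [order #3] market_sell(qty=5): fills=none; bids=[-] asks=[#2:10@100 #1:2@103]
After op 4 [order #4] limit_sell(price=96, qty=8): fills=none; bids=[-] asks=[#4:8@96 #2:10@100 #1:2@103]
After op 5 [order #5] limit_sell(price=96, qty=7): fills=none; bids=[-] asks=[#4:8@96 #5:7@96 #2:10@100 #1:2@103]
After op 6 [order #6] market_sell(qty=1): fills=none; bids=[-] asks=[#4:8@96 #5:7@96 #2:10@100 #1:2@103]
After op 7 [order #7] limit_sell(price=98, qty=6): fills=none; bids=[-] asks=[#4:8@96 #5:7@96 #7:6@98 #2:10@100 #1:2@103]
After op 8 [order #8] market_sell(qty=2): fills=none; bids=[-] asks=[#4:8@96 #5:7@96 #7:6@98 #2:10@100 #1:2@103]
After op 9 [order #9] market_buy(qty=3): fills=#9x#4:3@96; bids=[-] asks=[#4:5@96 #5:7@96 #7:6@98 #2:10@100 #1:2@103]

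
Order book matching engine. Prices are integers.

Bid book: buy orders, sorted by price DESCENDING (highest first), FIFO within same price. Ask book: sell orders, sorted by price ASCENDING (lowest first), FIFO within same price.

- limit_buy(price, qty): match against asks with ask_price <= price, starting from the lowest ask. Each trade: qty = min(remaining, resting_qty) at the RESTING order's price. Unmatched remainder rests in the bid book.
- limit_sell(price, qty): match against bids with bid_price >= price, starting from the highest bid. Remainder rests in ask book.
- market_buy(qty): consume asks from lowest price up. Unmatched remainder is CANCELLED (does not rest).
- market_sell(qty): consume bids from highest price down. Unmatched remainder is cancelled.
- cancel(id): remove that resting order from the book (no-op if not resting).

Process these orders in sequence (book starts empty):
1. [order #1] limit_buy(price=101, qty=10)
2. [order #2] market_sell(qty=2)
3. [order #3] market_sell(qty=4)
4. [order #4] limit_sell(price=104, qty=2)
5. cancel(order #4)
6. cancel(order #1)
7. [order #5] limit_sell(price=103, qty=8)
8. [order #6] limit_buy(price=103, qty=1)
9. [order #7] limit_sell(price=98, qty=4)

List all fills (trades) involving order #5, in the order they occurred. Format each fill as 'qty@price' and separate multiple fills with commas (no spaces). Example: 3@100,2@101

Answer: 1@103

Derivation:
After op 1 [order #1] limit_buy(price=101, qty=10): fills=none; bids=[#1:10@101] asks=[-]
After op 2 [order #2] market_sell(qty=2): fills=#1x#2:2@101; bids=[#1:8@101] asks=[-]
After op 3 [order #3] market_sell(qty=4): fills=#1x#3:4@101; bids=[#1:4@101] asks=[-]
After op 4 [order #4] limit_sell(price=104, qty=2): fills=none; bids=[#1:4@101] asks=[#4:2@104]
After op 5 cancel(order #4): fills=none; bids=[#1:4@101] asks=[-]
After op 6 cancel(order #1): fills=none; bids=[-] asks=[-]
After op 7 [order #5] limit_sell(price=103, qty=8): fills=none; bids=[-] asks=[#5:8@103]
After op 8 [order #6] limit_buy(price=103, qty=1): fills=#6x#5:1@103; bids=[-] asks=[#5:7@103]
After op 9 [order #7] limit_sell(price=98, qty=4): fills=none; bids=[-] asks=[#7:4@98 #5:7@103]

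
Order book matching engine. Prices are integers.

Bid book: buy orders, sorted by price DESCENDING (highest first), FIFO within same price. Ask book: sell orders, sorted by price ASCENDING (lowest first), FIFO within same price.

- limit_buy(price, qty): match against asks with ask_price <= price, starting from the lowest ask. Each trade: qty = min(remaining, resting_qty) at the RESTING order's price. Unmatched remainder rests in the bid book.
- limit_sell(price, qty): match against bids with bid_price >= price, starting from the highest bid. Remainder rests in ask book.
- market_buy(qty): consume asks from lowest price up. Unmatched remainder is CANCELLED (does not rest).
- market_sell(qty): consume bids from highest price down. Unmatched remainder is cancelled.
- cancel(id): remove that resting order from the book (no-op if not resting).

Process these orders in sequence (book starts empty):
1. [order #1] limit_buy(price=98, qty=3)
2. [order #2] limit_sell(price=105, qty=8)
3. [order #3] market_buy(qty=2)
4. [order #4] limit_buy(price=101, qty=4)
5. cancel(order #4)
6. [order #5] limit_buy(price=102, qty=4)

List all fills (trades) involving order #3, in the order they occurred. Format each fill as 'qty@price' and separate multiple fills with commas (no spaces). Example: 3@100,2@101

After op 1 [order #1] limit_buy(price=98, qty=3): fills=none; bids=[#1:3@98] asks=[-]
After op 2 [order #2] limit_sell(price=105, qty=8): fills=none; bids=[#1:3@98] asks=[#2:8@105]
After op 3 [order #3] market_buy(qty=2): fills=#3x#2:2@105; bids=[#1:3@98] asks=[#2:6@105]
After op 4 [order #4] limit_buy(price=101, qty=4): fills=none; bids=[#4:4@101 #1:3@98] asks=[#2:6@105]
After op 5 cancel(order #4): fills=none; bids=[#1:3@98] asks=[#2:6@105]
After op 6 [order #5] limit_buy(price=102, qty=4): fills=none; bids=[#5:4@102 #1:3@98] asks=[#2:6@105]

Answer: 2@105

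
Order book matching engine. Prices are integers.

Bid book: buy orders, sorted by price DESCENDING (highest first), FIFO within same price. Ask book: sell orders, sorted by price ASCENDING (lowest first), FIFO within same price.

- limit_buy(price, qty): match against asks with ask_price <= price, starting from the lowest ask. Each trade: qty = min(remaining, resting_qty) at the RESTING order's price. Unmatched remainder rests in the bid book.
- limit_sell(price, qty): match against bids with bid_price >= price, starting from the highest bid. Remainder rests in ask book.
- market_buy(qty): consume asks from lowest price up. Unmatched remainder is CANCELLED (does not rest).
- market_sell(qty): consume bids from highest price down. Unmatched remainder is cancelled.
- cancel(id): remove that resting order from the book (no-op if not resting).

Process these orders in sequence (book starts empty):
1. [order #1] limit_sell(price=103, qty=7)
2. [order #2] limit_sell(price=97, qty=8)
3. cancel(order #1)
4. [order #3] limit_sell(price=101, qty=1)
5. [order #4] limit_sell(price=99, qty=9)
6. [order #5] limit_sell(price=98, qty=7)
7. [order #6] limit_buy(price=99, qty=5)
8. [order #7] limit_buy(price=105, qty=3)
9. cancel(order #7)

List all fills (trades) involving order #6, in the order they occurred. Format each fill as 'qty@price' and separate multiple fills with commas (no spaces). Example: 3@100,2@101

After op 1 [order #1] limit_sell(price=103, qty=7): fills=none; bids=[-] asks=[#1:7@103]
After op 2 [order #2] limit_sell(price=97, qty=8): fills=none; bids=[-] asks=[#2:8@97 #1:7@103]
After op 3 cancel(order #1): fills=none; bids=[-] asks=[#2:8@97]
After op 4 [order #3] limit_sell(price=101, qty=1): fills=none; bids=[-] asks=[#2:8@97 #3:1@101]
After op 5 [order #4] limit_sell(price=99, qty=9): fills=none; bids=[-] asks=[#2:8@97 #4:9@99 #3:1@101]
After op 6 [order #5] limit_sell(price=98, qty=7): fills=none; bids=[-] asks=[#2:8@97 #5:7@98 #4:9@99 #3:1@101]
After op 7 [order #6] limit_buy(price=99, qty=5): fills=#6x#2:5@97; bids=[-] asks=[#2:3@97 #5:7@98 #4:9@99 #3:1@101]
After op 8 [order #7] limit_buy(price=105, qty=3): fills=#7x#2:3@97; bids=[-] asks=[#5:7@98 #4:9@99 #3:1@101]
After op 9 cancel(order #7): fills=none; bids=[-] asks=[#5:7@98 #4:9@99 #3:1@101]

Answer: 5@97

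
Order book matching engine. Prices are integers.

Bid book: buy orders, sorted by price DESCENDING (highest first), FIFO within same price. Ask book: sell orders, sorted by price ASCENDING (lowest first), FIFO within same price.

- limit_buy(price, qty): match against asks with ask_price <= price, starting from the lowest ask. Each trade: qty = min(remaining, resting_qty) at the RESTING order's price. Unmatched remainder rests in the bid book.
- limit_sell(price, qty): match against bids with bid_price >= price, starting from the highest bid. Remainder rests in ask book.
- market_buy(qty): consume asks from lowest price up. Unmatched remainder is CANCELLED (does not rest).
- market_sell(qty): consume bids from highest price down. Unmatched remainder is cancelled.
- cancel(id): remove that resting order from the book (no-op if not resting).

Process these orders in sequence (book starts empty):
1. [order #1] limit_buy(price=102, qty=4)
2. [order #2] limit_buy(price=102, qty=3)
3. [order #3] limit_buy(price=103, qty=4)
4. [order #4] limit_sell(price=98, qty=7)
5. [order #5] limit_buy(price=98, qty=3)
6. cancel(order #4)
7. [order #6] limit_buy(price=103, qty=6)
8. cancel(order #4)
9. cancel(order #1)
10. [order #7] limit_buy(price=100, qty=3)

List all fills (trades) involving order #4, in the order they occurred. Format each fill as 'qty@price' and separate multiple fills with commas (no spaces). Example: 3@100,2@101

Answer: 4@103,3@102

Derivation:
After op 1 [order #1] limit_buy(price=102, qty=4): fills=none; bids=[#1:4@102] asks=[-]
After op 2 [order #2] limit_buy(price=102, qty=3): fills=none; bids=[#1:4@102 #2:3@102] asks=[-]
After op 3 [order #3] limit_buy(price=103, qty=4): fills=none; bids=[#3:4@103 #1:4@102 #2:3@102] asks=[-]
After op 4 [order #4] limit_sell(price=98, qty=7): fills=#3x#4:4@103 #1x#4:3@102; bids=[#1:1@102 #2:3@102] asks=[-]
After op 5 [order #5] limit_buy(price=98, qty=3): fills=none; bids=[#1:1@102 #2:3@102 #5:3@98] asks=[-]
After op 6 cancel(order #4): fills=none; bids=[#1:1@102 #2:3@102 #5:3@98] asks=[-]
After op 7 [order #6] limit_buy(price=103, qty=6): fills=none; bids=[#6:6@103 #1:1@102 #2:3@102 #5:3@98] asks=[-]
After op 8 cancel(order #4): fills=none; bids=[#6:6@103 #1:1@102 #2:3@102 #5:3@98] asks=[-]
After op 9 cancel(order #1): fills=none; bids=[#6:6@103 #2:3@102 #5:3@98] asks=[-]
After op 10 [order #7] limit_buy(price=100, qty=3): fills=none; bids=[#6:6@103 #2:3@102 #7:3@100 #5:3@98] asks=[-]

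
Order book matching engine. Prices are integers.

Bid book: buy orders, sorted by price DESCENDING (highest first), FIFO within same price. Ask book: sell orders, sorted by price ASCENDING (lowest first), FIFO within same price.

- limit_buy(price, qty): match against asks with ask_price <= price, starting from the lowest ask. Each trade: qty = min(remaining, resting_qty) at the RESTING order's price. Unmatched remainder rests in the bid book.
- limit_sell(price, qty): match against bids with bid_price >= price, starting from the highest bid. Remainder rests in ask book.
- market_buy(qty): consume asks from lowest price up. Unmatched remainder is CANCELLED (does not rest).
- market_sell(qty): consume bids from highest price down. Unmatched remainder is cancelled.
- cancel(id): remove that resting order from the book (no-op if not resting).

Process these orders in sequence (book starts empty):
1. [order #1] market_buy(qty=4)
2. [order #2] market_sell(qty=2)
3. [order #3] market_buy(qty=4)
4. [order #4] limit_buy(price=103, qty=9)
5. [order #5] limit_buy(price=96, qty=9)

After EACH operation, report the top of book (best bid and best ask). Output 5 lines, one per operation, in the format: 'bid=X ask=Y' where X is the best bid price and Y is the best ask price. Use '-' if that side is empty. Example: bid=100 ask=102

Answer: bid=- ask=-
bid=- ask=-
bid=- ask=-
bid=103 ask=-
bid=103 ask=-

Derivation:
After op 1 [order #1] market_buy(qty=4): fills=none; bids=[-] asks=[-]
After op 2 [order #2] market_sell(qty=2): fills=none; bids=[-] asks=[-]
After op 3 [order #3] market_buy(qty=4): fills=none; bids=[-] asks=[-]
After op 4 [order #4] limit_buy(price=103, qty=9): fills=none; bids=[#4:9@103] asks=[-]
After op 5 [order #5] limit_buy(price=96, qty=9): fills=none; bids=[#4:9@103 #5:9@96] asks=[-]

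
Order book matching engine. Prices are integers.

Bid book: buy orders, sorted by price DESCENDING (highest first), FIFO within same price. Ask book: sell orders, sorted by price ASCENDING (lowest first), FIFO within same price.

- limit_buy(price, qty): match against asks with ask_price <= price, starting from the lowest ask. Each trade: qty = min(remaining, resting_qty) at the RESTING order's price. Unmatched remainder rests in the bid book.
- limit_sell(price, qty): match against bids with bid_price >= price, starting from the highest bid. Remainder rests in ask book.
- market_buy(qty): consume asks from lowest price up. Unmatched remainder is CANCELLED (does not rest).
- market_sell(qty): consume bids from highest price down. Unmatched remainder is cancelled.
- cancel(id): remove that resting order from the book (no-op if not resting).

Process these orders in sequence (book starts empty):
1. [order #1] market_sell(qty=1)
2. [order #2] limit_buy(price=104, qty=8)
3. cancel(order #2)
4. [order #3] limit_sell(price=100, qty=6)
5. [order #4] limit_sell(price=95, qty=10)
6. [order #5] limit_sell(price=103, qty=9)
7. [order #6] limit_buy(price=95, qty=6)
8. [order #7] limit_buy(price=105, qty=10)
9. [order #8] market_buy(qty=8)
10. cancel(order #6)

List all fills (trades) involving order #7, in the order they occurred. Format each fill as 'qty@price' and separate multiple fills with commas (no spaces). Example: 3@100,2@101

Answer: 4@95,6@100

Derivation:
After op 1 [order #1] market_sell(qty=1): fills=none; bids=[-] asks=[-]
After op 2 [order #2] limit_buy(price=104, qty=8): fills=none; bids=[#2:8@104] asks=[-]
After op 3 cancel(order #2): fills=none; bids=[-] asks=[-]
After op 4 [order #3] limit_sell(price=100, qty=6): fills=none; bids=[-] asks=[#3:6@100]
After op 5 [order #4] limit_sell(price=95, qty=10): fills=none; bids=[-] asks=[#4:10@95 #3:6@100]
After op 6 [order #5] limit_sell(price=103, qty=9): fills=none; bids=[-] asks=[#4:10@95 #3:6@100 #5:9@103]
After op 7 [order #6] limit_buy(price=95, qty=6): fills=#6x#4:6@95; bids=[-] asks=[#4:4@95 #3:6@100 #5:9@103]
After op 8 [order #7] limit_buy(price=105, qty=10): fills=#7x#4:4@95 #7x#3:6@100; bids=[-] asks=[#5:9@103]
After op 9 [order #8] market_buy(qty=8): fills=#8x#5:8@103; bids=[-] asks=[#5:1@103]
After op 10 cancel(order #6): fills=none; bids=[-] asks=[#5:1@103]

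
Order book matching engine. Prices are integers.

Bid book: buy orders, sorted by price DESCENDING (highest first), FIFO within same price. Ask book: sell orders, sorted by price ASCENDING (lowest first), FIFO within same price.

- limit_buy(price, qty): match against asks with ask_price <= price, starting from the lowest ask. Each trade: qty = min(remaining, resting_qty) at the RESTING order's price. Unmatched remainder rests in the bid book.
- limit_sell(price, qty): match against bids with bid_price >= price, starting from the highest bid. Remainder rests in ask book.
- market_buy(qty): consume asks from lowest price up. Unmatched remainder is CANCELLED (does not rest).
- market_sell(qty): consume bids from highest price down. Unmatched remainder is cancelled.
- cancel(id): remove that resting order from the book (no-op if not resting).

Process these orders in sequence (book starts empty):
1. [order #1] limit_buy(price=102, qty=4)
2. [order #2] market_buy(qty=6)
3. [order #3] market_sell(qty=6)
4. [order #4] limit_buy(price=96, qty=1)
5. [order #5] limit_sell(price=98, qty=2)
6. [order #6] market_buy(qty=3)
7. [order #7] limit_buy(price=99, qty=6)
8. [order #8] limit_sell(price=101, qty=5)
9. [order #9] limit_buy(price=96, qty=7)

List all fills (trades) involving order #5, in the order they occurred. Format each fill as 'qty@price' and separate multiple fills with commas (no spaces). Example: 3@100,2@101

Answer: 2@98

Derivation:
After op 1 [order #1] limit_buy(price=102, qty=4): fills=none; bids=[#1:4@102] asks=[-]
After op 2 [order #2] market_buy(qty=6): fills=none; bids=[#1:4@102] asks=[-]
After op 3 [order #3] market_sell(qty=6): fills=#1x#3:4@102; bids=[-] asks=[-]
After op 4 [order #4] limit_buy(price=96, qty=1): fills=none; bids=[#4:1@96] asks=[-]
After op 5 [order #5] limit_sell(price=98, qty=2): fills=none; bids=[#4:1@96] asks=[#5:2@98]
After op 6 [order #6] market_buy(qty=3): fills=#6x#5:2@98; bids=[#4:1@96] asks=[-]
After op 7 [order #7] limit_buy(price=99, qty=6): fills=none; bids=[#7:6@99 #4:1@96] asks=[-]
After op 8 [order #8] limit_sell(price=101, qty=5): fills=none; bids=[#7:6@99 #4:1@96] asks=[#8:5@101]
After op 9 [order #9] limit_buy(price=96, qty=7): fills=none; bids=[#7:6@99 #4:1@96 #9:7@96] asks=[#8:5@101]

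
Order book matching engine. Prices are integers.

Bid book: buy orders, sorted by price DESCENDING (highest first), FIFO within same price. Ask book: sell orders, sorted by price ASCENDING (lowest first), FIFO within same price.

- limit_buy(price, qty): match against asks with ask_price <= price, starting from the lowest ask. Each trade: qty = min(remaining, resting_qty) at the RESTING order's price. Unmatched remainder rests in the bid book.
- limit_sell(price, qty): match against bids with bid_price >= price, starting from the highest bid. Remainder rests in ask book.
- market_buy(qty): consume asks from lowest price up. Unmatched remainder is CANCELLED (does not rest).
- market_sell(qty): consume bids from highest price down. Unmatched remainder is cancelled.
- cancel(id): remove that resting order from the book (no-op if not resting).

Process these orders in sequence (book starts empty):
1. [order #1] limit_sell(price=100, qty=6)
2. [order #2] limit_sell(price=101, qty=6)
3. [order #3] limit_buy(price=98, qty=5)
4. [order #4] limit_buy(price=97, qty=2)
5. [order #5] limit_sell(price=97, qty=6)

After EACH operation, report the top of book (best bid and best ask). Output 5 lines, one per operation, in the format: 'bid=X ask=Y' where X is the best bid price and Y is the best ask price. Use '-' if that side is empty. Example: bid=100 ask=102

Answer: bid=- ask=100
bid=- ask=100
bid=98 ask=100
bid=98 ask=100
bid=97 ask=100

Derivation:
After op 1 [order #1] limit_sell(price=100, qty=6): fills=none; bids=[-] asks=[#1:6@100]
After op 2 [order #2] limit_sell(price=101, qty=6): fills=none; bids=[-] asks=[#1:6@100 #2:6@101]
After op 3 [order #3] limit_buy(price=98, qty=5): fills=none; bids=[#3:5@98] asks=[#1:6@100 #2:6@101]
After op 4 [order #4] limit_buy(price=97, qty=2): fills=none; bids=[#3:5@98 #4:2@97] asks=[#1:6@100 #2:6@101]
After op 5 [order #5] limit_sell(price=97, qty=6): fills=#3x#5:5@98 #4x#5:1@97; bids=[#4:1@97] asks=[#1:6@100 #2:6@101]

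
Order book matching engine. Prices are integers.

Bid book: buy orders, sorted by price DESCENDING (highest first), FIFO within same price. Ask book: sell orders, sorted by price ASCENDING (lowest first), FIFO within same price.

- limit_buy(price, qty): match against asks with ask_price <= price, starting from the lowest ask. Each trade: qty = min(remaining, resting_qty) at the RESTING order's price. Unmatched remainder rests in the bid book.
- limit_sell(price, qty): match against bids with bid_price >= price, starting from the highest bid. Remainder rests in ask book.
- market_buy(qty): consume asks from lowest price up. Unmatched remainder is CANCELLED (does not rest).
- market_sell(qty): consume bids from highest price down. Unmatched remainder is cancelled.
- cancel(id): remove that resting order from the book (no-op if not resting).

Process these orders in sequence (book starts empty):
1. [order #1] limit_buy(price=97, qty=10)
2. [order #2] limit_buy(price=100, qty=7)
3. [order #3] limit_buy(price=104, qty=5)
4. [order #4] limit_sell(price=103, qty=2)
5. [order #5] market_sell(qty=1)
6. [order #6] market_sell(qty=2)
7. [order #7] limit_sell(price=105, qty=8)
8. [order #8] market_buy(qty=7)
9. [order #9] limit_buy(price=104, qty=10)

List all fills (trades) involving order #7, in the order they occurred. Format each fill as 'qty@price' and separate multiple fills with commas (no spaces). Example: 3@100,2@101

Answer: 7@105

Derivation:
After op 1 [order #1] limit_buy(price=97, qty=10): fills=none; bids=[#1:10@97] asks=[-]
After op 2 [order #2] limit_buy(price=100, qty=7): fills=none; bids=[#2:7@100 #1:10@97] asks=[-]
After op 3 [order #3] limit_buy(price=104, qty=5): fills=none; bids=[#3:5@104 #2:7@100 #1:10@97] asks=[-]
After op 4 [order #4] limit_sell(price=103, qty=2): fills=#3x#4:2@104; bids=[#3:3@104 #2:7@100 #1:10@97] asks=[-]
After op 5 [order #5] market_sell(qty=1): fills=#3x#5:1@104; bids=[#3:2@104 #2:7@100 #1:10@97] asks=[-]
After op 6 [order #6] market_sell(qty=2): fills=#3x#6:2@104; bids=[#2:7@100 #1:10@97] asks=[-]
After op 7 [order #7] limit_sell(price=105, qty=8): fills=none; bids=[#2:7@100 #1:10@97] asks=[#7:8@105]
After op 8 [order #8] market_buy(qty=7): fills=#8x#7:7@105; bids=[#2:7@100 #1:10@97] asks=[#7:1@105]
After op 9 [order #9] limit_buy(price=104, qty=10): fills=none; bids=[#9:10@104 #2:7@100 #1:10@97] asks=[#7:1@105]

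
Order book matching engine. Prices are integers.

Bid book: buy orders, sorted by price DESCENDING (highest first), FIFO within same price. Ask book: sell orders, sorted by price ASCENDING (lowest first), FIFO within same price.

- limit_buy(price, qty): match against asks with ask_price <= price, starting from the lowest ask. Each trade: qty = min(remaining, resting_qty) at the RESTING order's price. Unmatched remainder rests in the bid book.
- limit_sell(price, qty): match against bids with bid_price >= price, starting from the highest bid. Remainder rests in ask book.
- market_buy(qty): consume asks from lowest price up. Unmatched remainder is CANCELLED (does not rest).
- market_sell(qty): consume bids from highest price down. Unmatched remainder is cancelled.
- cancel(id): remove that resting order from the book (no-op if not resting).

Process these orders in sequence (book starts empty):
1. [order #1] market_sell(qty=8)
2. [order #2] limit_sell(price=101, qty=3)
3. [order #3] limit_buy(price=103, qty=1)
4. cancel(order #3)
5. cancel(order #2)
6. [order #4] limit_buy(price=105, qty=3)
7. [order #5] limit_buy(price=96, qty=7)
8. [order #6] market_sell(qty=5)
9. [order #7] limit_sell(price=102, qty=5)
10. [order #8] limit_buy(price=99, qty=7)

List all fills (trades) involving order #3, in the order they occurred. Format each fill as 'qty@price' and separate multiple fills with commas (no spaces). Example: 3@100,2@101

Answer: 1@101

Derivation:
After op 1 [order #1] market_sell(qty=8): fills=none; bids=[-] asks=[-]
After op 2 [order #2] limit_sell(price=101, qty=3): fills=none; bids=[-] asks=[#2:3@101]
After op 3 [order #3] limit_buy(price=103, qty=1): fills=#3x#2:1@101; bids=[-] asks=[#2:2@101]
After op 4 cancel(order #3): fills=none; bids=[-] asks=[#2:2@101]
After op 5 cancel(order #2): fills=none; bids=[-] asks=[-]
After op 6 [order #4] limit_buy(price=105, qty=3): fills=none; bids=[#4:3@105] asks=[-]
After op 7 [order #5] limit_buy(price=96, qty=7): fills=none; bids=[#4:3@105 #5:7@96] asks=[-]
After op 8 [order #6] market_sell(qty=5): fills=#4x#6:3@105 #5x#6:2@96; bids=[#5:5@96] asks=[-]
After op 9 [order #7] limit_sell(price=102, qty=5): fills=none; bids=[#5:5@96] asks=[#7:5@102]
After op 10 [order #8] limit_buy(price=99, qty=7): fills=none; bids=[#8:7@99 #5:5@96] asks=[#7:5@102]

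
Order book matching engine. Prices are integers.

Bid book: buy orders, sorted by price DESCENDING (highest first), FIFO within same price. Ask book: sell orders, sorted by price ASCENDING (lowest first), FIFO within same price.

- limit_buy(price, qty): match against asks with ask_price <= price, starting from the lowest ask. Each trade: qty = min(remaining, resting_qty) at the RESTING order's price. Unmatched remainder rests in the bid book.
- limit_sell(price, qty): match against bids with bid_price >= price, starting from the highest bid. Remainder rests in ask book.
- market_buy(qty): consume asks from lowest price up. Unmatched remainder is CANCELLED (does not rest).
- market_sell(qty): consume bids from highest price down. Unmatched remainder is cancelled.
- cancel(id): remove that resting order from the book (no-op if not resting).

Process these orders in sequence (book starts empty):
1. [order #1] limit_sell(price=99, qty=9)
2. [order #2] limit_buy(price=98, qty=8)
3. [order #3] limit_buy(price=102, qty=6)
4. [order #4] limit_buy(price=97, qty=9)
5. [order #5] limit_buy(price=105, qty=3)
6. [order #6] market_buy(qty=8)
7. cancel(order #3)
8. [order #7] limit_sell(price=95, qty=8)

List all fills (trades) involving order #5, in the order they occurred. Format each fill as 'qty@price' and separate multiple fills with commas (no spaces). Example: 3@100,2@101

After op 1 [order #1] limit_sell(price=99, qty=9): fills=none; bids=[-] asks=[#1:9@99]
After op 2 [order #2] limit_buy(price=98, qty=8): fills=none; bids=[#2:8@98] asks=[#1:9@99]
After op 3 [order #3] limit_buy(price=102, qty=6): fills=#3x#1:6@99; bids=[#2:8@98] asks=[#1:3@99]
After op 4 [order #4] limit_buy(price=97, qty=9): fills=none; bids=[#2:8@98 #4:9@97] asks=[#1:3@99]
After op 5 [order #5] limit_buy(price=105, qty=3): fills=#5x#1:3@99; bids=[#2:8@98 #4:9@97] asks=[-]
After op 6 [order #6] market_buy(qty=8): fills=none; bids=[#2:8@98 #4:9@97] asks=[-]
After op 7 cancel(order #3): fills=none; bids=[#2:8@98 #4:9@97] asks=[-]
After op 8 [order #7] limit_sell(price=95, qty=8): fills=#2x#7:8@98; bids=[#4:9@97] asks=[-]

Answer: 3@99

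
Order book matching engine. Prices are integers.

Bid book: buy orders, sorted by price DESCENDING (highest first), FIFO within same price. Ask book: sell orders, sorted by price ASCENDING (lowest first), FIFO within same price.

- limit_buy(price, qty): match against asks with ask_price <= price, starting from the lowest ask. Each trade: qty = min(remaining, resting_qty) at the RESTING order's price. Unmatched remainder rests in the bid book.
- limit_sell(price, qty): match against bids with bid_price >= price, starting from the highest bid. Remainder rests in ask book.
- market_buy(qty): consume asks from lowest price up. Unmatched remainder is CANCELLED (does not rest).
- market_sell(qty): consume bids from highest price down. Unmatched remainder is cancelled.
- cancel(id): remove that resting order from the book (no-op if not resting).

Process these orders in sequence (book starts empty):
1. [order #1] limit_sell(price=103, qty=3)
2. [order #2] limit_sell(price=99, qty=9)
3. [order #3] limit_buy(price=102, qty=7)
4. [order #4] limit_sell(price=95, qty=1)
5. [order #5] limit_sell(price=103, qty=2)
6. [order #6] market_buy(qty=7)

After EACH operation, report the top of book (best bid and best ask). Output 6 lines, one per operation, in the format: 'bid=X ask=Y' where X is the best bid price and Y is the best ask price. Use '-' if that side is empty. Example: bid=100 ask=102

After op 1 [order #1] limit_sell(price=103, qty=3): fills=none; bids=[-] asks=[#1:3@103]
After op 2 [order #2] limit_sell(price=99, qty=9): fills=none; bids=[-] asks=[#2:9@99 #1:3@103]
After op 3 [order #3] limit_buy(price=102, qty=7): fills=#3x#2:7@99; bids=[-] asks=[#2:2@99 #1:3@103]
After op 4 [order #4] limit_sell(price=95, qty=1): fills=none; bids=[-] asks=[#4:1@95 #2:2@99 #1:3@103]
After op 5 [order #5] limit_sell(price=103, qty=2): fills=none; bids=[-] asks=[#4:1@95 #2:2@99 #1:3@103 #5:2@103]
After op 6 [order #6] market_buy(qty=7): fills=#6x#4:1@95 #6x#2:2@99 #6x#1:3@103 #6x#5:1@103; bids=[-] asks=[#5:1@103]

Answer: bid=- ask=103
bid=- ask=99
bid=- ask=99
bid=- ask=95
bid=- ask=95
bid=- ask=103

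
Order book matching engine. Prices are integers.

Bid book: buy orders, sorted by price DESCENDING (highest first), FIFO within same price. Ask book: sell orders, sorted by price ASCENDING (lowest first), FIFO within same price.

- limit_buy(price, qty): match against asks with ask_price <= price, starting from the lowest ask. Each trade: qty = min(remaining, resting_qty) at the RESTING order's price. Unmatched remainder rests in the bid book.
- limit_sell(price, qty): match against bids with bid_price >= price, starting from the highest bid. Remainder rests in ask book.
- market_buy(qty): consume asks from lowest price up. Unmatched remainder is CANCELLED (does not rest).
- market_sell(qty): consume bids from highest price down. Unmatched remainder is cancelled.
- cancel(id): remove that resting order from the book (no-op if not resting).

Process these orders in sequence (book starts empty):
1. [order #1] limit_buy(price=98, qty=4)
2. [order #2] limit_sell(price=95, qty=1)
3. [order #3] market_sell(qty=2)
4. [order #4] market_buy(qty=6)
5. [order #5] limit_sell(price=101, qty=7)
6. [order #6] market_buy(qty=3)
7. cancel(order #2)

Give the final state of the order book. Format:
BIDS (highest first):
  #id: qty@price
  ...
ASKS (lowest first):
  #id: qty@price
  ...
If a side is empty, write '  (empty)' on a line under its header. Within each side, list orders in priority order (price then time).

After op 1 [order #1] limit_buy(price=98, qty=4): fills=none; bids=[#1:4@98] asks=[-]
After op 2 [order #2] limit_sell(price=95, qty=1): fills=#1x#2:1@98; bids=[#1:3@98] asks=[-]
After op 3 [order #3] market_sell(qty=2): fills=#1x#3:2@98; bids=[#1:1@98] asks=[-]
After op 4 [order #4] market_buy(qty=6): fills=none; bids=[#1:1@98] asks=[-]
After op 5 [order #5] limit_sell(price=101, qty=7): fills=none; bids=[#1:1@98] asks=[#5:7@101]
After op 6 [order #6] market_buy(qty=3): fills=#6x#5:3@101; bids=[#1:1@98] asks=[#5:4@101]
After op 7 cancel(order #2): fills=none; bids=[#1:1@98] asks=[#5:4@101]

Answer: BIDS (highest first):
  #1: 1@98
ASKS (lowest first):
  #5: 4@101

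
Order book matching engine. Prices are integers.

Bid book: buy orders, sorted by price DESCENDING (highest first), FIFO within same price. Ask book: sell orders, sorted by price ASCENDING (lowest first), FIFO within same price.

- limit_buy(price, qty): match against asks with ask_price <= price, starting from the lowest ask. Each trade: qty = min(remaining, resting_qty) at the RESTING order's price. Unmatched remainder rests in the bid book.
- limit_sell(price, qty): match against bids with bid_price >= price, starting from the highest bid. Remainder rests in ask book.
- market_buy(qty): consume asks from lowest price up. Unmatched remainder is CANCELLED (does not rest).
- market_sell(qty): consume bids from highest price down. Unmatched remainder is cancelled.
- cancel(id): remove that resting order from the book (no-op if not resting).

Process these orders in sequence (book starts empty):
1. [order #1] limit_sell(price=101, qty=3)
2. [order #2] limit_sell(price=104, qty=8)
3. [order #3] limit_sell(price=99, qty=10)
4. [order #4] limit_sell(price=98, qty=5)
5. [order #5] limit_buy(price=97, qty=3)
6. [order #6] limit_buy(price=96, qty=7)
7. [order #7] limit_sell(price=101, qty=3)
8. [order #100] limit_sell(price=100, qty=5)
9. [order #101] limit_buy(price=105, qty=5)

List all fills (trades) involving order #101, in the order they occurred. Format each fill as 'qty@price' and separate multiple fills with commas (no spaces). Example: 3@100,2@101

Answer: 5@98

Derivation:
After op 1 [order #1] limit_sell(price=101, qty=3): fills=none; bids=[-] asks=[#1:3@101]
After op 2 [order #2] limit_sell(price=104, qty=8): fills=none; bids=[-] asks=[#1:3@101 #2:8@104]
After op 3 [order #3] limit_sell(price=99, qty=10): fills=none; bids=[-] asks=[#3:10@99 #1:3@101 #2:8@104]
After op 4 [order #4] limit_sell(price=98, qty=5): fills=none; bids=[-] asks=[#4:5@98 #3:10@99 #1:3@101 #2:8@104]
After op 5 [order #5] limit_buy(price=97, qty=3): fills=none; bids=[#5:3@97] asks=[#4:5@98 #3:10@99 #1:3@101 #2:8@104]
After op 6 [order #6] limit_buy(price=96, qty=7): fills=none; bids=[#5:3@97 #6:7@96] asks=[#4:5@98 #3:10@99 #1:3@101 #2:8@104]
After op 7 [order #7] limit_sell(price=101, qty=3): fills=none; bids=[#5:3@97 #6:7@96] asks=[#4:5@98 #3:10@99 #1:3@101 #7:3@101 #2:8@104]
After op 8 [order #100] limit_sell(price=100, qty=5): fills=none; bids=[#5:3@97 #6:7@96] asks=[#4:5@98 #3:10@99 #100:5@100 #1:3@101 #7:3@101 #2:8@104]
After op 9 [order #101] limit_buy(price=105, qty=5): fills=#101x#4:5@98; bids=[#5:3@97 #6:7@96] asks=[#3:10@99 #100:5@100 #1:3@101 #7:3@101 #2:8@104]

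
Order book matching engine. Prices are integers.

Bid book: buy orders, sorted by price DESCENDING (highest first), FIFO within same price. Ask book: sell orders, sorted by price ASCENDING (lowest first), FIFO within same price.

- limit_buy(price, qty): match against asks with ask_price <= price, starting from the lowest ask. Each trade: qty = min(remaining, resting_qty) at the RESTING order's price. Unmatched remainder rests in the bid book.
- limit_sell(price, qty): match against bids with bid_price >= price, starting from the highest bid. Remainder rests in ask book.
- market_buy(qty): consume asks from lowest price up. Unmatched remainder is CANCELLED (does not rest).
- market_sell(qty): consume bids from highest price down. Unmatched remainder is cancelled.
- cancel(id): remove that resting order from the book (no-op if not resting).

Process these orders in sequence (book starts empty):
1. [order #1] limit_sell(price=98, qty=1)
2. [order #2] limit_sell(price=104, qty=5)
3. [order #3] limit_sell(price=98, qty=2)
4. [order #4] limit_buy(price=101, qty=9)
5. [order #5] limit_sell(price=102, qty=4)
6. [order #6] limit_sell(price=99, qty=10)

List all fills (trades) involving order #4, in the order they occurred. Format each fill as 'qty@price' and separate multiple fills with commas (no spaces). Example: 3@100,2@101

Answer: 1@98,2@98,6@101

Derivation:
After op 1 [order #1] limit_sell(price=98, qty=1): fills=none; bids=[-] asks=[#1:1@98]
After op 2 [order #2] limit_sell(price=104, qty=5): fills=none; bids=[-] asks=[#1:1@98 #2:5@104]
After op 3 [order #3] limit_sell(price=98, qty=2): fills=none; bids=[-] asks=[#1:1@98 #3:2@98 #2:5@104]
After op 4 [order #4] limit_buy(price=101, qty=9): fills=#4x#1:1@98 #4x#3:2@98; bids=[#4:6@101] asks=[#2:5@104]
After op 5 [order #5] limit_sell(price=102, qty=4): fills=none; bids=[#4:6@101] asks=[#5:4@102 #2:5@104]
After op 6 [order #6] limit_sell(price=99, qty=10): fills=#4x#6:6@101; bids=[-] asks=[#6:4@99 #5:4@102 #2:5@104]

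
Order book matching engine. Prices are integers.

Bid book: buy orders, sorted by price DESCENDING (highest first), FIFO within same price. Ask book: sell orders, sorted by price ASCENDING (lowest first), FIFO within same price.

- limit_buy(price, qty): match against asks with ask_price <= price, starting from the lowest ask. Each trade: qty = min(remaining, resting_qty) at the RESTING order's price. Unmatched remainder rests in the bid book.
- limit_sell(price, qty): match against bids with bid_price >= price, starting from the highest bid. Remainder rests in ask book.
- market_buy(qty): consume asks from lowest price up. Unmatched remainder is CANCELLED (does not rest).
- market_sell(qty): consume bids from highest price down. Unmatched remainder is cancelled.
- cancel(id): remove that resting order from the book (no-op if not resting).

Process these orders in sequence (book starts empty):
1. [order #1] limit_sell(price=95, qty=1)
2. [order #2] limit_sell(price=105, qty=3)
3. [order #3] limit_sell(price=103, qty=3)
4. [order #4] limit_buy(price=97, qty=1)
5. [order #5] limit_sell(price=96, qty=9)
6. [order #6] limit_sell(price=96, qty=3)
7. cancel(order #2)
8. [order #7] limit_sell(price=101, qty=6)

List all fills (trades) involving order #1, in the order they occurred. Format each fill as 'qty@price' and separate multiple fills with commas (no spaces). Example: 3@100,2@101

Answer: 1@95

Derivation:
After op 1 [order #1] limit_sell(price=95, qty=1): fills=none; bids=[-] asks=[#1:1@95]
After op 2 [order #2] limit_sell(price=105, qty=3): fills=none; bids=[-] asks=[#1:1@95 #2:3@105]
After op 3 [order #3] limit_sell(price=103, qty=3): fills=none; bids=[-] asks=[#1:1@95 #3:3@103 #2:3@105]
After op 4 [order #4] limit_buy(price=97, qty=1): fills=#4x#1:1@95; bids=[-] asks=[#3:3@103 #2:3@105]
After op 5 [order #5] limit_sell(price=96, qty=9): fills=none; bids=[-] asks=[#5:9@96 #3:3@103 #2:3@105]
After op 6 [order #6] limit_sell(price=96, qty=3): fills=none; bids=[-] asks=[#5:9@96 #6:3@96 #3:3@103 #2:3@105]
After op 7 cancel(order #2): fills=none; bids=[-] asks=[#5:9@96 #6:3@96 #3:3@103]
After op 8 [order #7] limit_sell(price=101, qty=6): fills=none; bids=[-] asks=[#5:9@96 #6:3@96 #7:6@101 #3:3@103]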